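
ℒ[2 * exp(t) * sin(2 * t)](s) 4/((s - 1) ^2 + 4) 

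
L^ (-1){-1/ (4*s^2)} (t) -t/4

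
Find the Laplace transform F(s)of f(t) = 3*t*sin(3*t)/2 9*s/(s^2 + 9)^2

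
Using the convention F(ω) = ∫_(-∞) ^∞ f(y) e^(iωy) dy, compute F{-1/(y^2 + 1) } -pi*exp(-Abs(ω) ) 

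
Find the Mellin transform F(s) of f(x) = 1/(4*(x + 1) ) pi*csc(pi*s) /4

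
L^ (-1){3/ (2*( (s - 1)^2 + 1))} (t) 3*exp (t)*sin (t)/2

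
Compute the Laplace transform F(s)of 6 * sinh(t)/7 6/(7 * (s^2 - 1))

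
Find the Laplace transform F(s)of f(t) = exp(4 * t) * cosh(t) (s - 4)/((s - 4)^2 - 1)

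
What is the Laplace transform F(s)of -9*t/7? -9/(7*s^2)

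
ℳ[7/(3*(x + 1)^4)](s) 7*gamma(s)*gamma(4 - s)/18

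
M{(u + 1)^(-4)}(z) gamma(z)*gamma(4 - z)/6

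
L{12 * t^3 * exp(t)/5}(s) 72/(5 * (s - 1)^4)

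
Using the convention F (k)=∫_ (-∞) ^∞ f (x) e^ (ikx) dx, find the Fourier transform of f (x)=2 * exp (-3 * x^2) 2 * sqrt (3) * sqrt (pi) * exp (-k^2/12) /3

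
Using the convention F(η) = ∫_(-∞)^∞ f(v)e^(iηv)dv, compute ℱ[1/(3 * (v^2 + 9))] pi * exp(-3 * Abs(η))/9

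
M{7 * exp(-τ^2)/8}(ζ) 7 * gamma(ζ/2)/16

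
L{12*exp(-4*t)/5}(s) 12/(5*(s + 4))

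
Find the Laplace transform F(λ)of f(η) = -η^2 -2/λ^3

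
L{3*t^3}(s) 18/s^4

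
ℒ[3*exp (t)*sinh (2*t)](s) 6/ ( (s - 1)^2-4)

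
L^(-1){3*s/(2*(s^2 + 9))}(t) 3*cos(3*t)/2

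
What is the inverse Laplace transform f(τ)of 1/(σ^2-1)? sinh(τ)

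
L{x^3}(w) 6/w^4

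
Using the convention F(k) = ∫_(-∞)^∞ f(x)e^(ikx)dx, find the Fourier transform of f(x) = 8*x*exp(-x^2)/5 4*I*sqrt(pi)*k*exp(-k^2/4)/5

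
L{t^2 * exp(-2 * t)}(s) 2/(s + 2)^3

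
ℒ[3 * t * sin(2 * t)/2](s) 6 * s/(s^2 + 4)^2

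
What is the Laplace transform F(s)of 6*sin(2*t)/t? 6*atan(2/s)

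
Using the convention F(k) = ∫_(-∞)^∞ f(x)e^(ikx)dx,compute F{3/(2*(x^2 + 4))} 3*pi*exp(-2*Abs(k))/4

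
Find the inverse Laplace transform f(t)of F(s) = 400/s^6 10*t^5/3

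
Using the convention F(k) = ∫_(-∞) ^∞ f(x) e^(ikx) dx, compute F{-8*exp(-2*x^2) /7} -4*sqrt(2)*sqrt(pi)*exp(-k^2/8) /7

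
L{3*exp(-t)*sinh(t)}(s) 3/(s*(s + 2))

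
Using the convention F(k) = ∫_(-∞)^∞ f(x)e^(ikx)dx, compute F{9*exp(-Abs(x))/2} 9/(k^2 + 1)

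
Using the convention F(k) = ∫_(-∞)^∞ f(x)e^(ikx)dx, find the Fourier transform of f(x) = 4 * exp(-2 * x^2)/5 2 * sqrt(2) * sqrt(pi) * exp(-k^2/8)/5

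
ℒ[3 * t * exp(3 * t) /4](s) 3/(4 * (s - 3) ^2) 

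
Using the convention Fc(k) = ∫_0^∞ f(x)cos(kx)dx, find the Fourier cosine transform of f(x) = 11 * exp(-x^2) 11 * sqrt(pi) * exp(-k^2/4)/2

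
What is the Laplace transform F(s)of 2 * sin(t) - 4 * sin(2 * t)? 2/(s^2 + 1) - 8/(s^2 + 4)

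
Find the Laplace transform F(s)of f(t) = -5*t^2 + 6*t 6/s^2 - 10/s^3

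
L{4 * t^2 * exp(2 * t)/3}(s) 8/(3 * (s - 2)^3)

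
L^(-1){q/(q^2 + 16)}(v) cos(4 * v)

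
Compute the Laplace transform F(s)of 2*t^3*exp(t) 12/(s - 1)^4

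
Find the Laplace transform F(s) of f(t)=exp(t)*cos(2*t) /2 (s - 1) /(2*((s - 1) ^2 + 4) ) 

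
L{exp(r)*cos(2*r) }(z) (z - 1) /((z - 1) ^2 + 4) 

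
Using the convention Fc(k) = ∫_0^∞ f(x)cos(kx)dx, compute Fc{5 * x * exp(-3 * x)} 5 * (9 - k^2)/(k^2 + 9)^2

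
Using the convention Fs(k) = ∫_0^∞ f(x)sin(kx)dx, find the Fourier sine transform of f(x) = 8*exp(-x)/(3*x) 8*atan(k)/3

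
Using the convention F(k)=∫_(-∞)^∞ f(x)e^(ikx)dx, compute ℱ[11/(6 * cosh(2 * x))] 11 * pi/(12 * cosh(pi * k/4))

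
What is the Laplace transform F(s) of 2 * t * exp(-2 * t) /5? 2/(5 * (s + 2) ^2) 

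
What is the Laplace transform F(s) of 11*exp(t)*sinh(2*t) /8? 11/(4*((s - 1) ^2 - 4) ) 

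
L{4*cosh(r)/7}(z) 4*z/(7*(z^2 - 1))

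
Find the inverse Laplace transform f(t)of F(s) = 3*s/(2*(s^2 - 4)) 3*cosh(2*t)/2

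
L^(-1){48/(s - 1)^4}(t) 8 * t^3 * exp(t)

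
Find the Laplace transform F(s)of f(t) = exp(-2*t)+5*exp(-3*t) 1/(s+2)+5/(s+3)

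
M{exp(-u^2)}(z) gamma(z/2)/2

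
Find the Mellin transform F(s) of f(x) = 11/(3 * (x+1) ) 11 * pi * csc(pi * s) /3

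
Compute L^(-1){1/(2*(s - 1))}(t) exp(t)/2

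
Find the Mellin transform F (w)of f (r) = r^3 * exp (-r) gamma (w + 3)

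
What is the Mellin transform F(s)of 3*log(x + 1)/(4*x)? -3*pi*csc(pi*s)/(4*s - 4)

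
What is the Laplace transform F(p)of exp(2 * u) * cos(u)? (p - 2)/((p - 2)^2 + 1)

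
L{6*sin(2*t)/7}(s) 12/(7*(s^2 + 4))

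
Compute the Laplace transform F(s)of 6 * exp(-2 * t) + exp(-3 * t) 6/(s + 2) + 1/(s + 3)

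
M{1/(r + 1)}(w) pi*csc(pi*w)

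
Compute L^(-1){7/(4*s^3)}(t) 7*t^2/8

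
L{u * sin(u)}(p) 2 * p/(p^2 + 1)^2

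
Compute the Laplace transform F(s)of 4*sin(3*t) 12/(s^2 + 9)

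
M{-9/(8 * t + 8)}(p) -9 * pi * csc(pi * p)/8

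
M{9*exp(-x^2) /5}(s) 9*gamma(s/2) /10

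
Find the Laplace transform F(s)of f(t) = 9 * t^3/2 27/s^4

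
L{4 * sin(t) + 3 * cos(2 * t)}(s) 3 * s/(s^2 + 4) + 4/(s^2 + 1)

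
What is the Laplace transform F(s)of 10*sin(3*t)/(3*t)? 10*atan(3/s)/3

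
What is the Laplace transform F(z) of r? z^(-2) 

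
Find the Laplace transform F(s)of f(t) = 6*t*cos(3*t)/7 6*(s^2 - 9)/(7*(s^2+9)^2)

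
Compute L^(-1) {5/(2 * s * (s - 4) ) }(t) 5 * exp(2 * t) * sinh(2 * t) /4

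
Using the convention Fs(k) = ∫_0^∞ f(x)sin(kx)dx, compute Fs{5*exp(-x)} 5*k/(k^2+1)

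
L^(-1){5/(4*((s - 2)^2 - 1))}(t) 5*exp(2*t)*sinh(t)/4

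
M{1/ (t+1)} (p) pi*csc (pi*p)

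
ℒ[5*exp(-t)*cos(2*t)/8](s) 5*(s+1)/(8*((s+1)^2+4))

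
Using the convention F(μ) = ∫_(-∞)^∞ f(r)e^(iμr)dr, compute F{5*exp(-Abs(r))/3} 10/(3*(μ^2 + 1))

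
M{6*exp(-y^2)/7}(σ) 3*gamma(σ/2)/7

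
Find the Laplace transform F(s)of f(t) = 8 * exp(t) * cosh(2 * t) 8 * (s - 1)/((s - 1)^2 - 4)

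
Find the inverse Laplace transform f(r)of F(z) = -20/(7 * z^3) -10 * r^2/7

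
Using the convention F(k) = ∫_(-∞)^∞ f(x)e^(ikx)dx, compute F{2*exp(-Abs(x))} 4/(k^2+1)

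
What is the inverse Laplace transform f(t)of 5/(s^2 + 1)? 5*sin(t)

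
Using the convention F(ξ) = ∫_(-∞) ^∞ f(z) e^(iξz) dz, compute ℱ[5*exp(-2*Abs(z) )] 20/(ξ^2 + 4) 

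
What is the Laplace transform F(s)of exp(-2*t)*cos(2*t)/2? (s + 2)/(2*((s + 2)^2 + 4))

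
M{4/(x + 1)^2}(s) -4*pi*(s - 1)/sin(pi*s)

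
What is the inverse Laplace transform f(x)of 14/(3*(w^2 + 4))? 7*sin(2*x)/3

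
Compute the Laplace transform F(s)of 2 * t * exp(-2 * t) 2/(s + 2)^2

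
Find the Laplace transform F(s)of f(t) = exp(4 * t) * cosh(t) (s - 4)/((s - 4)^2-1)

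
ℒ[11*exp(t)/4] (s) 11/(4*(s - 1))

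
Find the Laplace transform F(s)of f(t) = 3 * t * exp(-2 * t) 3/(s + 2)^2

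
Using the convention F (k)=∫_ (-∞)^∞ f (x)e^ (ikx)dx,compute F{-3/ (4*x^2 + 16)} -3*pi*exp (-2*Abs (k))/8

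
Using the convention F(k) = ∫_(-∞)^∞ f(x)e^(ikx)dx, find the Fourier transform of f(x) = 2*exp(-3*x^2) 2*sqrt(3)*sqrt(pi)*exp(-k^2/12)/3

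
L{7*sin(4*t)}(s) 28/(s^2 + 16)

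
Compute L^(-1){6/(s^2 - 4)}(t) 3 * sinh(2 * t)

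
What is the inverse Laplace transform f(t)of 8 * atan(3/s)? 8 * sin(3 * t)/t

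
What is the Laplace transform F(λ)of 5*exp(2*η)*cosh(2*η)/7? 5*(λ - 2)/(7*λ*(λ - 4))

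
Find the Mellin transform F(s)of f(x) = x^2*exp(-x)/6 gamma(s+2)/6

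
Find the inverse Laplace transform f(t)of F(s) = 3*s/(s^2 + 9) 3*cos(3*t)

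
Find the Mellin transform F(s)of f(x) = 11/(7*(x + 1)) 11*pi*csc(pi*s)/7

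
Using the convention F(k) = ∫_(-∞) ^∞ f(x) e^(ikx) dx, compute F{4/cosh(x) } 4 * pi/cosh(pi * k/2) 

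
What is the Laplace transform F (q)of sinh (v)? 1/ (q^2-1)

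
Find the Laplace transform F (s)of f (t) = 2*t 2/s^2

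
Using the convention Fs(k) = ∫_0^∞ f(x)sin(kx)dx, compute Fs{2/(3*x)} pi/3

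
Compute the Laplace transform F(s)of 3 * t 3/s^2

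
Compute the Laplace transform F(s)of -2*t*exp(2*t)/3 -2/(3*(s - 2)^2)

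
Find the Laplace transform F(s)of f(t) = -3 -3/s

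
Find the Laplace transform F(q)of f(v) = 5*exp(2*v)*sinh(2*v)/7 10/(7*q*(q - 4))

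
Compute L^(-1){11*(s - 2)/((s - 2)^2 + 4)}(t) 11*exp(2*t)*cos(2*t)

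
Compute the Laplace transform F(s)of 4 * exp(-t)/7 4/(7 * (s + 1))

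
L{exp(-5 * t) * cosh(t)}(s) (s + 5)/((s + 5)^2-1)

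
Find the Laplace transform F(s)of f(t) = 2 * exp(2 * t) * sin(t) 2/((s - 2)^2 + 1)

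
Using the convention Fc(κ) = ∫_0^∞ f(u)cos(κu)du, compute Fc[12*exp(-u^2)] 6*sqrt(pi)*exp(-κ^2/4)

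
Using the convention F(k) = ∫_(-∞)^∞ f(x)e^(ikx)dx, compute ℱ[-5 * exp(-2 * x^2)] -5 * sqrt(2) * sqrt(pi) * exp(-k^2/8)/2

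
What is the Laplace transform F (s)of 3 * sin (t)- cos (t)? 3/ (s^2 + 1)- s/ (s^2 + 1)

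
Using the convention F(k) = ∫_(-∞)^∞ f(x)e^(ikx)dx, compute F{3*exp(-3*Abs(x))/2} 9/(k^2 + 9)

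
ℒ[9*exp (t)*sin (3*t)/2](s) 27/ (2*( (s - 1)^2 + 9))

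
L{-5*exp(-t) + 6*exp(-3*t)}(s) 6/(s + 3) - 5/(s + 1)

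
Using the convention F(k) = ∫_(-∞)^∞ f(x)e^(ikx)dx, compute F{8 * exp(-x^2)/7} 8 * sqrt(pi) * exp(-k^2/4)/7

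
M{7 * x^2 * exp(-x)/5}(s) 7 * gamma(s + 2)/5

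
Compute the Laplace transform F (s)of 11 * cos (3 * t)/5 11 * s/ (5 * (s^2+9))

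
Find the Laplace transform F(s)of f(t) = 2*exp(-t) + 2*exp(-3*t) 2/(s + 3) + 2/(s + 1)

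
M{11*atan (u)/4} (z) -11*pi*sec (pi*z/2)/ (8*z)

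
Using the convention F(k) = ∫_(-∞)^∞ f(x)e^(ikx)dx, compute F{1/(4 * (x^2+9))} pi * exp(-3 * Abs(k))/12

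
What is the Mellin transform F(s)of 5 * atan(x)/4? -5 * pi * sec(pi * s/2)/(8 * s)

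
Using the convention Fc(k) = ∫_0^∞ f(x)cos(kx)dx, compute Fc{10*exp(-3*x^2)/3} 5*sqrt(3)*sqrt(pi)*exp(-k^2/12)/9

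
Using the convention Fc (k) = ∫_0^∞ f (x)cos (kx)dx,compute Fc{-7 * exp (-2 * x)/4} -7/ (2 * k^2+8)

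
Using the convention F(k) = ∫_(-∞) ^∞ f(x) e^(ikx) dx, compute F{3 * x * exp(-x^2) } 3 * I * sqrt(pi) * k * exp(-k^2/4) /2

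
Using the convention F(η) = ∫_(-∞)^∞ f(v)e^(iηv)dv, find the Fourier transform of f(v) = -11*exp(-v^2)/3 -11*sqrt(pi)*exp(-η^2/4)/3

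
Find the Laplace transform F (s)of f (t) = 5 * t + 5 5/s + 5/s^2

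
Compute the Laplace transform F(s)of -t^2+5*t 5/s^2-2/s^3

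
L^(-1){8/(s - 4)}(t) 8 * exp(4 * t)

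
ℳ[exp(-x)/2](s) gamma(s)/2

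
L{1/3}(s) 1/(3 * s) 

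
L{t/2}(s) 1/(2 * s^2)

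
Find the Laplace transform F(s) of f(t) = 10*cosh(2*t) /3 10*s/(3*(s^2 - 4) ) 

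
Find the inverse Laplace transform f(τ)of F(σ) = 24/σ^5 τ^4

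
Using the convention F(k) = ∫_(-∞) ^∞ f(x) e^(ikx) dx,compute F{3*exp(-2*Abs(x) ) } 12/(k^2+4) 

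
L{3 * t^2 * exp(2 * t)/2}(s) 3/(s - 2)^3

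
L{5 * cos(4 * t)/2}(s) 5 * s/(2 * (s^2 + 16))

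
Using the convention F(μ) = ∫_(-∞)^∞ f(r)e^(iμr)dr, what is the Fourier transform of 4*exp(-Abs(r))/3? 8/(3*(μ^2 + 1))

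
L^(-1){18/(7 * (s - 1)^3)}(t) 9 * t^2 * exp(t)/7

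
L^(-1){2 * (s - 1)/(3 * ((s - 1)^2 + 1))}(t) 2 * exp(t) * cos(t)/3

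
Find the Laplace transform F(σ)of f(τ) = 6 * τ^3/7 36/(7 * σ^4)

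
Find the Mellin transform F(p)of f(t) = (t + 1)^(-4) gamma(p)*gamma(4 - p)/6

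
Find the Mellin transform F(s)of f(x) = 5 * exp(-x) 5 * gamma(s)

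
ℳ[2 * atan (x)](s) -pi * sec (pi * s/2)/s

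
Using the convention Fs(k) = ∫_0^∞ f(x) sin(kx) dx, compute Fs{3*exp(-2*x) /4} 3*k/(4*(k^2+4) ) 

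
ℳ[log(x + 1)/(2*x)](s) -pi*csc(pi*s)/(2*s - 2)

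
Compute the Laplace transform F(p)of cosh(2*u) p/(p^2 - 4)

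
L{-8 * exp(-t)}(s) -8/(s + 1)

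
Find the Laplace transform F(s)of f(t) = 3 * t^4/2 36/s^5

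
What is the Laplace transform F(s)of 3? 3/s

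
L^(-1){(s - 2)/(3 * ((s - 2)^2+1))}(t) exp(2 * t) * cos(t)/3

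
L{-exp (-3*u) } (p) -1/ (p + 3) 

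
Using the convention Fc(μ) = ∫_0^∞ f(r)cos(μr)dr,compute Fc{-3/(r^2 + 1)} -3 * pi * exp(-μ)/2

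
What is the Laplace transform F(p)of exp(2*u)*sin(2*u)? 2/((p - 2)^2 + 4)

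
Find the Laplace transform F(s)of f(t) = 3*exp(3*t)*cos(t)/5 3*(s - 3)/(5*((s - 3)^2 + 1))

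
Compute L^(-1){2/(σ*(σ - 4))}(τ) exp(2*τ)*sinh(2*τ)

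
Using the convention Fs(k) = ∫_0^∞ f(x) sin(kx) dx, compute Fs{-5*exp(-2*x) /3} -5*k/(3*k^2+12) 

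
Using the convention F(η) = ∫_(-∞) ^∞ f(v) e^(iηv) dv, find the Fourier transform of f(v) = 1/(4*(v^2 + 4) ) pi*exp(-2*Abs(η) ) /8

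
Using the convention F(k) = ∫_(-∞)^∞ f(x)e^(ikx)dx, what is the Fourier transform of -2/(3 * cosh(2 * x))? -pi/(3 * cosh(pi * k/4))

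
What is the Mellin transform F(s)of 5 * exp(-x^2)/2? 5 * gamma(s/2)/4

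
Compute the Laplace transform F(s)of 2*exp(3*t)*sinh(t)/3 2/(3*((s - 3)^2 - 1))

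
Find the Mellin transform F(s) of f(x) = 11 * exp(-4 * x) 11 * gamma(s) /4^s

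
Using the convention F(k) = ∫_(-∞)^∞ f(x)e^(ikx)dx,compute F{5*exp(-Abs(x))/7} 10/(7*(k^2+1))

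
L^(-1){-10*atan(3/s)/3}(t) -10*sin(3*t)/(3*t)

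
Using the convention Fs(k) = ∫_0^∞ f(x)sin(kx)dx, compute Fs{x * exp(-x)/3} 2 * k/(3 * (k^2 + 1)^2)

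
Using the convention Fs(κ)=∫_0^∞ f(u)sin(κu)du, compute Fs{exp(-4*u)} κ/(κ^2 + 16)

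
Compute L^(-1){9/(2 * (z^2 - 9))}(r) 3 * sinh(3 * r)/2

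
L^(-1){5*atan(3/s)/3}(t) 5*sin(3*t)/(3*t)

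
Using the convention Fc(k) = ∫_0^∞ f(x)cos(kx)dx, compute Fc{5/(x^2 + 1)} 5*pi*exp(-k)/2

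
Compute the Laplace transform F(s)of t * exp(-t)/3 1/(3 * (s + 1)^2)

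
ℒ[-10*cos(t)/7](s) -10*s/(7*s^2 + 7)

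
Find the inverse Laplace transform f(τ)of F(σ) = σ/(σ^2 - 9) cosh(3 * τ)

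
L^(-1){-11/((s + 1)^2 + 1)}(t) -11*exp(-t)*sin(t)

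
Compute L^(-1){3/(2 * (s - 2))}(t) 3 * exp(2 * t)/2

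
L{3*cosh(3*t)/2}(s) 3*s/(2*(s^2 - 9))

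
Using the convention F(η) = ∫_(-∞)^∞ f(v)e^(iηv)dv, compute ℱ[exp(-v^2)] sqrt(pi)*exp(-η^2/4)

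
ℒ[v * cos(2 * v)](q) (q^2 - 4)/(q^2 + 4)^2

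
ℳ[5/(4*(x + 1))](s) 5*pi*csc(pi*s)/4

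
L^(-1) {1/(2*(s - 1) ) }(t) exp(t) /2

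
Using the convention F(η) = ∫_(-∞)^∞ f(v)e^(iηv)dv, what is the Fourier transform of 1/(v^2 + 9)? pi*exp(-3*Abs(η))/3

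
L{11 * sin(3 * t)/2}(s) 33/(2 * (s^2 + 9))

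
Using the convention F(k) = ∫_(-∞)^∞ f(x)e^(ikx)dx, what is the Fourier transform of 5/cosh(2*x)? 5*pi/(2*cosh(pi*k/4))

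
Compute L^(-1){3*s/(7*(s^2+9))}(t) 3*cos(3*t)/7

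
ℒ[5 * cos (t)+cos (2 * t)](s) 5 * s/ (s^2+1)+s/ (s^2+4)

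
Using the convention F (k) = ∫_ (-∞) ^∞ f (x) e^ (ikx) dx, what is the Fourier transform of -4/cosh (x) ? -4*pi/cosh (pi*k/2) 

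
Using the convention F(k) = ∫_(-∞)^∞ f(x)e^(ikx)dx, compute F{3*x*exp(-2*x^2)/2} 3*sqrt(2)*I*sqrt(pi)*k*exp(-k^2/8)/16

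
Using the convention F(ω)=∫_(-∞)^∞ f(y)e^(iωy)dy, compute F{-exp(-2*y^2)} -sqrt(2)*sqrt(pi)*exp(-ω^2/8)/2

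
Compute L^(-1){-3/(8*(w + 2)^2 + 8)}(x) -3*exp(-2*x)*sin(x)/8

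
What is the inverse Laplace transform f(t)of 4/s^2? 4*t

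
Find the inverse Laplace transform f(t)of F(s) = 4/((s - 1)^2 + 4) 2 * exp(t) * sin(2 * t)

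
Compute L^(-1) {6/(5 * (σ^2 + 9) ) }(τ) 2 * sin(3 * τ) /5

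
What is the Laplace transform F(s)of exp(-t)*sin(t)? 1/((s + 1)^2 + 1)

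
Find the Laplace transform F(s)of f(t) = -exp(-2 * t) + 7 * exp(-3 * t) 7/(s + 3) - 1/(s + 2)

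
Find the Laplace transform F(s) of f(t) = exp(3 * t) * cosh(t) (s - 3) /((s - 3) ^2 - 1) 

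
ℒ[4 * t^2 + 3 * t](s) 8/s^3 + 3/s^2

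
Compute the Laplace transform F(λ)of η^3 6/λ^4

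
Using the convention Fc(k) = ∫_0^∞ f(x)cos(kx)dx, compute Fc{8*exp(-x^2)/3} 4*sqrt(pi)*exp(-k^2/4)/3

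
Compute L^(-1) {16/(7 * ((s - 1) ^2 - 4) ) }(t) 8 * exp(t) * sinh(2 * t) /7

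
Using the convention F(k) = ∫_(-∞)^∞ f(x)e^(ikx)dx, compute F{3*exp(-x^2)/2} 3*sqrt(pi)*exp(-k^2/4)/2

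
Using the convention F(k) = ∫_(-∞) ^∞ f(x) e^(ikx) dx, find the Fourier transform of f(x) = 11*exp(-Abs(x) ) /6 11/(3*(k^2 + 1) ) 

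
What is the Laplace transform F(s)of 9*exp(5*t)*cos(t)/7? 9*(s - 5)/(7*((s - 5)^2 + 1))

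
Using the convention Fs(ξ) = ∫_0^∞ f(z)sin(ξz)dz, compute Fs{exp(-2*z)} ξ/(ξ^2 + 4)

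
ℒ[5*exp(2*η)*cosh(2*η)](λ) 5*(λ - 2) /(λ*(λ - 4) ) 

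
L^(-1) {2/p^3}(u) u^2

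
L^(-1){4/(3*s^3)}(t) 2*t^2/3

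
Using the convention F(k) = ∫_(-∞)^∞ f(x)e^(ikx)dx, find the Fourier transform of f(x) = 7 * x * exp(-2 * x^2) 7 * sqrt(2) * I * sqrt(pi) * k * exp(-k^2/8)/8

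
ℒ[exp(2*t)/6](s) 1/(6*(s - 2))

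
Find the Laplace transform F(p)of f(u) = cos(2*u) p/(p^2 + 4)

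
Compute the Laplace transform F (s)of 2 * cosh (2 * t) 2 * s/ (s^2 - 4)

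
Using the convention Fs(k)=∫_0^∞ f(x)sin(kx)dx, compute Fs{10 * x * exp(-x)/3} 20 * k/(3 * (k^2 + 1)^2)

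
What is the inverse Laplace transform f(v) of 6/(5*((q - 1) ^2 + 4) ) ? 3*exp(v)*sin(2*v) /5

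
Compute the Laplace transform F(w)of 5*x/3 5/(3*w^2)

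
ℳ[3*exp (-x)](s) 3*gamma (s)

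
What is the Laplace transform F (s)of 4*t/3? 4/ (3*s^2)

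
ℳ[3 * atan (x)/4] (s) -3 * pi * sec (pi * s/2)/ (8 * s)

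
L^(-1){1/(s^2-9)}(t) sinh(3*t)/3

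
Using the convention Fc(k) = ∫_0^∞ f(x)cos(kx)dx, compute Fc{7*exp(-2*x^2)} 7*sqrt(2)*sqrt(pi)*exp(-k^2/8)/4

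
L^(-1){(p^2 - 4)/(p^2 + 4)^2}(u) u*cos(2*u)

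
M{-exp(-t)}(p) -gamma(p)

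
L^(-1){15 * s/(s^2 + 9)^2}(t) 5 * t * sin(3 * t)/2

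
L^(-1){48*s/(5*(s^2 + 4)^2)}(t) 12*t*sin(2*t)/5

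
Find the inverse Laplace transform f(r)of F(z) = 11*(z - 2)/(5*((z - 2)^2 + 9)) 11*exp(2*r)*cos(3*r)/5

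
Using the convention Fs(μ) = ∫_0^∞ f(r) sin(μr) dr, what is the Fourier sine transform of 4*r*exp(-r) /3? 8*μ/(3*(μ^2+1) ^2) 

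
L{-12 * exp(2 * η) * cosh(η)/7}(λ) 12 * (2 - λ)/(7 * ((λ - 2)^2-1))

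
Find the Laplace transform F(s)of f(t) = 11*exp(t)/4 11/(4*(s - 1))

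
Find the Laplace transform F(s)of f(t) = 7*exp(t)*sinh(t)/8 7/(8*s*(s - 2))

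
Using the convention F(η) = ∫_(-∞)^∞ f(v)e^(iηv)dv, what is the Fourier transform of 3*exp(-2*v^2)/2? 3*sqrt(2)*sqrt(pi)*exp(-η^2/8)/4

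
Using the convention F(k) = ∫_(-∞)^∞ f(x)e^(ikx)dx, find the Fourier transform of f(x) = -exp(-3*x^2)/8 -sqrt(3)*sqrt(pi)*exp(-k^2/12)/24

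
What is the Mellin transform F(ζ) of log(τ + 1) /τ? -pi*csc(pi*ζ) /(ζ - 1) 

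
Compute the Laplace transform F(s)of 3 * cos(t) 3 * s/(s^2+1)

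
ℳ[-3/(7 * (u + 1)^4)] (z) pi * (z - 3) * (z - 2) * (z - 1)/(14 * sin(pi * z))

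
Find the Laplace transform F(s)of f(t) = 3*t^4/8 9/s^5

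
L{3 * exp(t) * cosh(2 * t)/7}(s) 3 * (s - 1)/(7 * ((s - 1)^2 - 4))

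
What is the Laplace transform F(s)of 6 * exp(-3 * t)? 6/(s + 3)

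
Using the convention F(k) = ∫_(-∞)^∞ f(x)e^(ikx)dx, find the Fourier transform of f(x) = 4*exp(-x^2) 4*sqrt(pi)*exp(-k^2/4)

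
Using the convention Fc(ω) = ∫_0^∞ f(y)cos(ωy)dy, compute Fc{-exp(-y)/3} -1/(3 * ω^2 + 3)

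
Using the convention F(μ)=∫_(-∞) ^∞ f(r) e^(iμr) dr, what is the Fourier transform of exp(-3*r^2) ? sqrt(3)*sqrt(pi)*exp(-μ^2/12) /3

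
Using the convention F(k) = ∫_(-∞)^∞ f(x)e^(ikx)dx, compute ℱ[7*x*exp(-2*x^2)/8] 7*sqrt(2)*I*sqrt(pi)*k*exp(-k^2/8)/64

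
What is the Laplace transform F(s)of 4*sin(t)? 4/(s^2+1)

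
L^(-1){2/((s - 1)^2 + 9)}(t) 2 * exp(t) * sin(3 * t)/3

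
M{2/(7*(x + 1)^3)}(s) pi*(s - 2)*(s - 1)/(7*sin(pi*s))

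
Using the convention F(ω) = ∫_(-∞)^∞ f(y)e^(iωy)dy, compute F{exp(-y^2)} sqrt(pi)*exp(-ω^2/4)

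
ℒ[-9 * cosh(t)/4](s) -9 * s/(4 * s^2 - 4)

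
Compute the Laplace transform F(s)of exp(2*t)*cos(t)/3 (s - 2)/(3*((s - 2)^2+1))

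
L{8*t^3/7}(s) 48/(7*s^4)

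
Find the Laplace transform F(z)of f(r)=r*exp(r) (z - 1)^(-2)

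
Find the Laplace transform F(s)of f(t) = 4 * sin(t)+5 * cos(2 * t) 5 * s/(s^2+4)+4/(s^2+1)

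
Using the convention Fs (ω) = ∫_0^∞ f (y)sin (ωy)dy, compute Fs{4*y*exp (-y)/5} 8*ω/ (5*(ω^2 + 1)^2)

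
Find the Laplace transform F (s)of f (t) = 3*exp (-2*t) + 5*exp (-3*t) 3/ (s + 2) + 5/ (s + 3)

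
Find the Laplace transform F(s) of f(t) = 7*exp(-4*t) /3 7/(3*(s + 4) ) 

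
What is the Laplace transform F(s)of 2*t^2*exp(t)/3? 4/(3*(s - 1)^3)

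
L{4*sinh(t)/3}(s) 4/(3*(s^2 - 1))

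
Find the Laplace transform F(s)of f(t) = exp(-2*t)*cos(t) (s + 2)/((s + 2)^2 + 1)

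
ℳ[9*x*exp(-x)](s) 9*gamma(s + 1)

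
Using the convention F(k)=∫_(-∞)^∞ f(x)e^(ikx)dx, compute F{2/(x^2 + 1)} 2*pi*exp(-Abs(k))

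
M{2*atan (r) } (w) -pi*sec (pi*w/2) /w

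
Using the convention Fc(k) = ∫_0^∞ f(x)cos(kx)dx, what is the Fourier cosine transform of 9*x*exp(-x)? 9*(1 - k^2)/(k^2+1)^2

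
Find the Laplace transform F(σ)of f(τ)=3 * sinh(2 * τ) 6/(σ^2 - 4)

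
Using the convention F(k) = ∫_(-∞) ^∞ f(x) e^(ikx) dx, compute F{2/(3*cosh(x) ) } 2*pi/(3*cosh(pi*k/2) ) 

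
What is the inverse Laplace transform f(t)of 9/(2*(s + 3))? 9*exp(-3*t)/2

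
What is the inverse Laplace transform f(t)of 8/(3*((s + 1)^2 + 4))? 4*exp(-t)*sin(2*t)/3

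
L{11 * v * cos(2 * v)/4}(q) 11 * (q^2-4)/(4 * (q^2 + 4)^2)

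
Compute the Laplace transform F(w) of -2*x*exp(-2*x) -2/(w+2) ^2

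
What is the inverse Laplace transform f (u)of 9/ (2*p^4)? 3*u^3/4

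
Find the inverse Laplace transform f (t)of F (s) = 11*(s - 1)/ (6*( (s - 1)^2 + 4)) 11*exp (t)*cos (2*t)/6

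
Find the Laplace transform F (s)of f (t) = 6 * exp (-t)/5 6/ (5 * (s + 1))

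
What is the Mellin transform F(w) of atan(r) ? -pi * sec(pi * w/2) /(2 * w) 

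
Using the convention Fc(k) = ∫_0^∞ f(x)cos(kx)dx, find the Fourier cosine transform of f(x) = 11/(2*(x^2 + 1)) 11*pi*exp(-k)/4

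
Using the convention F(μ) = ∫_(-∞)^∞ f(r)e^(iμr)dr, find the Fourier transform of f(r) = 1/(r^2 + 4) pi*exp(-2*Abs(μ))/2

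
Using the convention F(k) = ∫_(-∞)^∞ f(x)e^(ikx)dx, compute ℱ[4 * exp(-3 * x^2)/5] 4 * sqrt(3) * sqrt(pi) * exp(-k^2/12)/15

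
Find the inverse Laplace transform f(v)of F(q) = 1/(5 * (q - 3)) exp(3 * v)/5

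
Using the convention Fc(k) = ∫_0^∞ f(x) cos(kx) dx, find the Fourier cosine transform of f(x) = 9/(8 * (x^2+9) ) 3 * pi * exp(-3 * k) /16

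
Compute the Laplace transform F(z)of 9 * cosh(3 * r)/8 9 * z/(8 * (z^2 - 9))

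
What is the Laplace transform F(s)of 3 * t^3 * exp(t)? 18/(s - 1)^4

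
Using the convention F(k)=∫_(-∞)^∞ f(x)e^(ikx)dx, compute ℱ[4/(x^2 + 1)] 4*pi*exp(-Abs(k))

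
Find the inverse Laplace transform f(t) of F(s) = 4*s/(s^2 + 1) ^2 2*t*sin(t) 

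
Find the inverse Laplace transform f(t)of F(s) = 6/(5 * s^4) t^3/5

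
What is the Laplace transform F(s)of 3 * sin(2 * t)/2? 3/(s^2 + 4)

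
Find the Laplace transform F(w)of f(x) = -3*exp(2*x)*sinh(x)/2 -3/(2*(w - 2)^2 - 2)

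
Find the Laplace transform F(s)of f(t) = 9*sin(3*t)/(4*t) 9*atan(3/s)/4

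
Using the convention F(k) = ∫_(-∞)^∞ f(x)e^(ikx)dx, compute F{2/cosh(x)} 2*pi/cosh(pi*k/2)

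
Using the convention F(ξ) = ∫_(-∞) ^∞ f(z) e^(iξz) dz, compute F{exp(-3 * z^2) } sqrt(3) * sqrt(pi) * exp(-ξ^2/12) /3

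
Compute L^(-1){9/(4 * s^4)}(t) 3 * t^3/8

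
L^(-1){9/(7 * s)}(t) 9/7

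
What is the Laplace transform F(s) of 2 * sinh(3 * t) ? 6/(s^2 - 9) 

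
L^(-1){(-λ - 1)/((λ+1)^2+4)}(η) -exp(-η)*cos(2*η)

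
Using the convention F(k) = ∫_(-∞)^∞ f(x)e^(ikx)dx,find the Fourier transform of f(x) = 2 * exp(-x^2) 2 * sqrt(pi) * exp(-k^2/4)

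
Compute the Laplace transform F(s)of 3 3/s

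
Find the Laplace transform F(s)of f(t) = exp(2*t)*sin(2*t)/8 1/(4*((s - 2)^2 + 4))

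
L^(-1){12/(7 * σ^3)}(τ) 6 * τ^2/7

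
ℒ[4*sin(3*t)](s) 12/(s^2 + 9)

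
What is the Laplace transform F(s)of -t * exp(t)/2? -1/(2 * (s - 1)^2)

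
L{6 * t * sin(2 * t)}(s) 24 * s/(s^2 + 4)^2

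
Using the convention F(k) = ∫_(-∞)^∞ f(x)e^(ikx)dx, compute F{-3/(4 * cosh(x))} -3 * pi/(4 * cosh(pi * k/2))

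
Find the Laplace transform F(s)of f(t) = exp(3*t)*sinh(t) 1/((s - 3)^2-1)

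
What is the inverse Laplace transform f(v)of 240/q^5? 10*v^4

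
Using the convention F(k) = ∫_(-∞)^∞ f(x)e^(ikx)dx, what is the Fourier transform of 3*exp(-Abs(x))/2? 3/(k^2 + 1)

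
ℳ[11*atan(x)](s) -11*pi*sec(pi*s/2)/(2*s)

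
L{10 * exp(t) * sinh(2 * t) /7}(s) 20/(7 * ((s - 1) ^2 - 4) ) 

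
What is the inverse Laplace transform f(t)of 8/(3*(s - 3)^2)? 8*t*exp(3*t)/3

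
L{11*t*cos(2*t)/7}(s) 11*(s^2 - 4)/(7*(s^2 + 4)^2)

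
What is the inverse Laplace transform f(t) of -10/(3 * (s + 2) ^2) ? -10 * t * exp(-2 * t) /3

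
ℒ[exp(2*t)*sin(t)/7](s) 1/(7*((s - 2)^2 + 1))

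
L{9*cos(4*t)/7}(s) 9*s/(7*(s^2 + 16))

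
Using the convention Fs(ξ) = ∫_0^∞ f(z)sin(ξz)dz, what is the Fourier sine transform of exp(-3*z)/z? atan(ξ/3)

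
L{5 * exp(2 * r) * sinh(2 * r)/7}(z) 10/(7 * z * (z - 4))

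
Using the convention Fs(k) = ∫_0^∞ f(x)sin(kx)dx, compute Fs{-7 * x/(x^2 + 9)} -7 * pi * exp(-3 * k)/2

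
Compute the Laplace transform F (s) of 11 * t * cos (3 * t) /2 11 * (s^2 - 9) / (2 * (s^2 + 9) ^2) 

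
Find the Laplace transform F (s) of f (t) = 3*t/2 3/ (2*s^2) 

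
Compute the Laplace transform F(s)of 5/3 5/(3*s)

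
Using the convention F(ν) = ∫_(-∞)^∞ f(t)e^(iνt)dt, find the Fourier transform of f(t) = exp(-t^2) sqrt(pi) * exp(-ν^2/4)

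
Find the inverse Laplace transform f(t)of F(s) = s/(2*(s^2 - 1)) cosh(t)/2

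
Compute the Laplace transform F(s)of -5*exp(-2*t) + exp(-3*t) 1/(s + 3)-5/(s + 2)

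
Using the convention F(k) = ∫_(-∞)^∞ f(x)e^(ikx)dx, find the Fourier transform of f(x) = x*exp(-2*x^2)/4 sqrt(2)*I*sqrt(pi)*k*exp(-k^2/8)/32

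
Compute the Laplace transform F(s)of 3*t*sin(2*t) 12*s/(s^2 + 4)^2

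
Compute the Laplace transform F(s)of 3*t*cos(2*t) 3*(s^2 - 4)/(s^2 + 4)^2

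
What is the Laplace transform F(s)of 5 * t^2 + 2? 10/s^3 + 2/s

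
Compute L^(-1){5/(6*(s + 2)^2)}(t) 5*t*exp(-2*t)/6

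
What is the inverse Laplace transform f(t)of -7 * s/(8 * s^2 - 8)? -7 * cosh(t)/8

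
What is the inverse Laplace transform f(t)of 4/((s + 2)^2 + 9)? 4 * exp(-2 * t) * sin(3 * t)/3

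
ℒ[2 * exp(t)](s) 2/(s - 1)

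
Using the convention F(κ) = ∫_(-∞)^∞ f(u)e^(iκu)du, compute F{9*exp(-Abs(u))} 18/(κ^2 + 1)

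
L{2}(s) 2/s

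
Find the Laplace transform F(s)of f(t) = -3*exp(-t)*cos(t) 3*(-s - 1)/((s + 1)^2 + 1)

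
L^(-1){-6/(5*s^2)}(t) -6*t/5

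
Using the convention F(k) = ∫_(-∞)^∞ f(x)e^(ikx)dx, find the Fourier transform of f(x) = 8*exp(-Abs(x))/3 16/(3*(k^2 + 1))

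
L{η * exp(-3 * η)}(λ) (λ+3)^(-2)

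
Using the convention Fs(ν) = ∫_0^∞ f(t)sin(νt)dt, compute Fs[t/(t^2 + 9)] pi*exp(-3*ν)/2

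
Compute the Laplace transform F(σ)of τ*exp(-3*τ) (σ+3)^(-2)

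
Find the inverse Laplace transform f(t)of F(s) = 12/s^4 2*t^3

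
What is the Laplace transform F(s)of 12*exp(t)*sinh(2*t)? 24/((s - 1)^2 - 4)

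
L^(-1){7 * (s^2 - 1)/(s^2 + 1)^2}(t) 7 * t * cos(t)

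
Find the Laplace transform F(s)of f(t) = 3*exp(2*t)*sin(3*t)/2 9/(2*((s - 2)^2+9))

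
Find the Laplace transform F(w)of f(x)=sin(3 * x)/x atan(3/w)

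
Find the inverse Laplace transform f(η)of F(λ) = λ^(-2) η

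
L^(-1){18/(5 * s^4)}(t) 3 * t^3/5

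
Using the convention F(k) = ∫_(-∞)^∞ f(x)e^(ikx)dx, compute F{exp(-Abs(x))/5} 2/(5*(k^2 + 1))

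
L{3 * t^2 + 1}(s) 6/s^3 + 1/s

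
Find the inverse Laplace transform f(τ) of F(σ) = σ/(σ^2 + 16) cos(4 * τ) 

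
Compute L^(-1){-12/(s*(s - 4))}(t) -6*exp(2*t)*sinh(2*t)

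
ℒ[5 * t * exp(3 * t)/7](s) 5/(7 * (s - 3)^2)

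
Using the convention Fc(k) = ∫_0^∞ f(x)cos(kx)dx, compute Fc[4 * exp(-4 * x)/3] 16/(3 * (k^2 + 16))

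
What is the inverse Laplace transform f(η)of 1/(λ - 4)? exp(4*η)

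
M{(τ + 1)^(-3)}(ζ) pi*(ζ - 2)*(ζ - 1)/(2*sin(pi*ζ))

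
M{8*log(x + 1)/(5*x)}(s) -8*pi*csc(pi*s)/(5*s - 5)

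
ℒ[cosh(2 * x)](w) w/(w^2-4)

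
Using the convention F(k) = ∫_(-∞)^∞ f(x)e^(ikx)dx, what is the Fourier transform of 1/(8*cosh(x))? pi/(8*cosh(pi*k/2))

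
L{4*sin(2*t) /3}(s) 8/(3*(s^2 + 4) ) 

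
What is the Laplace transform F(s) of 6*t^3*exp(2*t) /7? 36/(7*(s - 2) ^4) 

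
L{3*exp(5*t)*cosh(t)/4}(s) 3*(s - 5)/(4*((s - 5)^2-1))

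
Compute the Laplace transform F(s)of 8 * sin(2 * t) 16/(s^2 + 4)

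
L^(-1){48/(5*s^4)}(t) 8*t^3/5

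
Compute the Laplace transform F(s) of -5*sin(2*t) -10/(s^2 + 4) 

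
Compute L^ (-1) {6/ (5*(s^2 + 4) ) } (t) 3*sin (2*t) /5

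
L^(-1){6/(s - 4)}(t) 6*exp(4*t)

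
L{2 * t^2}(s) 4/s^3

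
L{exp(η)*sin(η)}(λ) 1/((λ - 1)^2 + 1)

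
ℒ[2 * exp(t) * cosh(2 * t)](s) 2 * (s - 1)/((s - 1)^2 - 4)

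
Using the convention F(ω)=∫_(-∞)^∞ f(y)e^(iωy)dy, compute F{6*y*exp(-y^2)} 3*I*sqrt(pi)*ω*exp(-ω^2/4)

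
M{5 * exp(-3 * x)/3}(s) 5 * gamma(s)/(3 * 3^s)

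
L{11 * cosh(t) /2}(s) 11 * s/(2 * (s^2 - 1) ) 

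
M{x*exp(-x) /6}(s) gamma(s + 1) /6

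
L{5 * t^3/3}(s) 10/s^4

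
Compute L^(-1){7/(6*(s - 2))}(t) 7*exp(2*t)/6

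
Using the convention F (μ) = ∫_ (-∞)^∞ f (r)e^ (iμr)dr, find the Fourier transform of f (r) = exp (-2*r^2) sqrt (2)*sqrt (pi)*exp (-μ^2/8)/2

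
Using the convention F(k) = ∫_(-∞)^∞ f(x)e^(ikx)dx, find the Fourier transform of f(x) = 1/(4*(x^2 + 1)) pi*exp(-Abs(k))/4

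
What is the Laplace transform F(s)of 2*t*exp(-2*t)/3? 2/(3*(s + 2)^2)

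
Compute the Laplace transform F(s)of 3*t 3/s^2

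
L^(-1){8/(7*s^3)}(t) 4*t^2/7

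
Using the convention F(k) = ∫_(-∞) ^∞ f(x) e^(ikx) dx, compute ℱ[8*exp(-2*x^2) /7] 4*sqrt(2)*sqrt(pi)*exp(-k^2/8) /7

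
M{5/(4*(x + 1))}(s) 5*pi*csc(pi*s)/4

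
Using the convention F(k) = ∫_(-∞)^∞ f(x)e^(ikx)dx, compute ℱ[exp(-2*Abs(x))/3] 4/(3*(k^2 + 4))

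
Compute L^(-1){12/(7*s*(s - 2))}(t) 12*exp(t)*sinh(t)/7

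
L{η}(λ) λ^(-2)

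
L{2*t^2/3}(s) 4/(3*s^3)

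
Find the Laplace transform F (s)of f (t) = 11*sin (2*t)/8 11/ (4*(s^2+4))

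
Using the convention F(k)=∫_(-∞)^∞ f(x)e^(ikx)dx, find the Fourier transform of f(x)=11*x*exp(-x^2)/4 11*I*sqrt(pi)*k*exp(-k^2/4)/8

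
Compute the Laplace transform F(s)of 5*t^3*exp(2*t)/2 15/(s - 2)^4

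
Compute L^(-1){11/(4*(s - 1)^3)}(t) 11*t^2*exp(t)/8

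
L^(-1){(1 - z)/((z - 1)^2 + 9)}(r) -exp(r) * cos(3 * r)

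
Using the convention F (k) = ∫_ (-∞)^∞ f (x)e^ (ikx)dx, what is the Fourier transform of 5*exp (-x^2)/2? 5*sqrt (pi)*exp (-k^2/4)/2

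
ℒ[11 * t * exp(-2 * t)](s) 11/(s+2)^2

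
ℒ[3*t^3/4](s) 9/(2*s^4)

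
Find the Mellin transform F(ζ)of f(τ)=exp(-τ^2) gamma(ζ/2)/2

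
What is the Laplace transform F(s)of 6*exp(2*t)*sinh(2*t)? 12/(s*(s - 4))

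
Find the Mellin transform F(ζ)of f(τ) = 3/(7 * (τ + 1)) 3 * pi * csc(pi * ζ)/7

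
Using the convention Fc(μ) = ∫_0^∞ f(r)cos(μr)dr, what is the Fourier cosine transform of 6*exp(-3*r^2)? sqrt(3)*sqrt(pi)*exp(-μ^2/12)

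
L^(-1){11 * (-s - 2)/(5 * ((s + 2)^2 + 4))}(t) -11 * exp(-2 * t) * cos(2 * t)/5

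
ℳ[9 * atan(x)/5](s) -9 * pi * sec(pi * s/2)/(10 * s)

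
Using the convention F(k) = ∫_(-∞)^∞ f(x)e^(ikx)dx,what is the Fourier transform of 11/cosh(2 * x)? 11 * pi/(2 * cosh(pi * k/4))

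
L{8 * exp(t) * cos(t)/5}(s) 8 * (s - 1)/(5 * ((s - 1)^2 + 1))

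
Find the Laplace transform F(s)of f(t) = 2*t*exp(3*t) 2/(s - 3)^2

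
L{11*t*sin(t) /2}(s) 11*s/(s^2+1) ^2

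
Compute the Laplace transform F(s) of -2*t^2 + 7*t 7/s^2 - 4/s^3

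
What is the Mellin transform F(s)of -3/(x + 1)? -3*pi*csc(pi*s)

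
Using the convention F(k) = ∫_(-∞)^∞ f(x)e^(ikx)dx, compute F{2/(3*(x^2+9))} 2*pi*exp(-3*Abs(k))/9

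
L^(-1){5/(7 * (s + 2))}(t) 5 * exp(-2 * t)/7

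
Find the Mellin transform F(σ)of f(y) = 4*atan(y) -2*pi*sec(pi*σ/2)/σ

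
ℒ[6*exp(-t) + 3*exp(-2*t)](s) 6/(s + 1) + 3/(s + 2)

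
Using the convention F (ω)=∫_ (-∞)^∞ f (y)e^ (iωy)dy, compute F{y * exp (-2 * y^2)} sqrt (2) * I * sqrt (pi) * ω * exp (-ω^2/8)/8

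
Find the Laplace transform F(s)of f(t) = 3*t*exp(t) 3/(s - 1)^2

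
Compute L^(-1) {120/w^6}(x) x^5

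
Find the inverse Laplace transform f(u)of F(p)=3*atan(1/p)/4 3*sin(u)/(4*u)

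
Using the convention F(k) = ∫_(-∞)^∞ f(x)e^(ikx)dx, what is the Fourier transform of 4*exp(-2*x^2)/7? 2*sqrt(2)*sqrt(pi)*exp(-k^2/8)/7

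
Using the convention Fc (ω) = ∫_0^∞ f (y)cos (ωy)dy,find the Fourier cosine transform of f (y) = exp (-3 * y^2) sqrt (3) * sqrt (pi) * exp (-ω^2/12)/6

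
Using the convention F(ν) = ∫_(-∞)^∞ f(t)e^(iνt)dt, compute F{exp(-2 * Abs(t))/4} 1/(ν^2 + 4)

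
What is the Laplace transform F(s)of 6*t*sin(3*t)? 36*s/(s^2 + 9)^2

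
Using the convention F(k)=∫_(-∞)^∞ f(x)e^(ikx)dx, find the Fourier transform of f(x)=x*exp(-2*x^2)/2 sqrt(2)*I*sqrt(pi)*k*exp(-k^2/8)/16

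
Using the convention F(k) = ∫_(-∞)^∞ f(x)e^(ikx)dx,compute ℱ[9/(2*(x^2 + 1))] 9*pi*exp(-Abs(k))/2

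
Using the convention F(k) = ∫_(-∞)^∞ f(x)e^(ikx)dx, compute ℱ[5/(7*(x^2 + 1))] 5*pi*exp(-Abs(k))/7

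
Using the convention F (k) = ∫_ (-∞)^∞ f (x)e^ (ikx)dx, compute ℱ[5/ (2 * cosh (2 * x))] 5 * pi/ (4 * cosh (pi * k/4))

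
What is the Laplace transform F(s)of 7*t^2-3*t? 14/s^3-3/s^2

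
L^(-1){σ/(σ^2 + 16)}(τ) cos(4 * τ)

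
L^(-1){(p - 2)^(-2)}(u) u * exp(2 * u)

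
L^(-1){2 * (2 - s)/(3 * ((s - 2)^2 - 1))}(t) -2 * exp(2 * t) * cosh(t)/3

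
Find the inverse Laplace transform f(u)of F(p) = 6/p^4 u^3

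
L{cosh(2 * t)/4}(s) s/(4 * (s^2 - 4))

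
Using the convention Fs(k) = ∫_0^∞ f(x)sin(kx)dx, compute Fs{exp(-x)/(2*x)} atan(k)/2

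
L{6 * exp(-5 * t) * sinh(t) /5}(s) 6/(5 * ((s + 5) ^2-1) ) 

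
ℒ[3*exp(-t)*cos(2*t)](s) 3*(s + 1)/((s + 1)^2 + 4)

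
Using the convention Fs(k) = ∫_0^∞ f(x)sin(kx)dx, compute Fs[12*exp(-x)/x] 12*atan(k)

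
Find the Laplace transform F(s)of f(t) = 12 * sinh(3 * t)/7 36/(7 * (s^2 - 9))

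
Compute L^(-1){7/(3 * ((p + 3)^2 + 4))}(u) 7 * exp(-3 * u) * sin(2 * u)/6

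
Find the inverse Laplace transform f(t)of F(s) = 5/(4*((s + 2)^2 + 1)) 5*exp(-2*t)*sin(t)/4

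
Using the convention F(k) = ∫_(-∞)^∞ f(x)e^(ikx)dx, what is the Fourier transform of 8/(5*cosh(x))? 8*pi/(5*cosh(pi*k/2))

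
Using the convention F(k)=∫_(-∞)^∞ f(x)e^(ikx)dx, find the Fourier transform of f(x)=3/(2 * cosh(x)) 3 * pi/(2 * cosh(pi * k/2))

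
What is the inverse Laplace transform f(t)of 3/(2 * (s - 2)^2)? 3 * t * exp(2 * t)/2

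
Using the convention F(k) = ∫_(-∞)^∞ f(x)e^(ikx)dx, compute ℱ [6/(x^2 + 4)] 3*pi*exp(-2*Abs(k))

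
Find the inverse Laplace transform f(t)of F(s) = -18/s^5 -3 * t^4/4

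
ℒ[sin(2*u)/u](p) atan(2/p)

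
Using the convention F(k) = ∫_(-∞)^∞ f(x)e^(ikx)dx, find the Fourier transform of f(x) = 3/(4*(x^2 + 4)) 3*pi*exp(-2*Abs(k))/8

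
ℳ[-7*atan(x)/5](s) 7*pi*sec(pi*s/2)/(10*s)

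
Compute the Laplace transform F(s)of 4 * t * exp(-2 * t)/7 4/(7 * (s + 2)^2)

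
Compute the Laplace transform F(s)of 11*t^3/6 11/s^4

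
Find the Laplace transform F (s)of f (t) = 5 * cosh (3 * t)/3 5 * s/ (3 * (s^2-9))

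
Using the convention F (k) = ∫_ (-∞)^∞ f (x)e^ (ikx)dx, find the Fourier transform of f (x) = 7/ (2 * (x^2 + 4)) 7 * pi * exp (-2 * Abs (k))/4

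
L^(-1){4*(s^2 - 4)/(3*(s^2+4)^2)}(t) 4*t*cos(2*t)/3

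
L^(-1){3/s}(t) 3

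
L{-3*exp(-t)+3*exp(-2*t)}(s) 3/(s+2) - 3/(s+1)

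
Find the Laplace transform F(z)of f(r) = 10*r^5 1200/z^6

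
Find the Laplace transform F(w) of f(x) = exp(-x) 1/(w + 1) 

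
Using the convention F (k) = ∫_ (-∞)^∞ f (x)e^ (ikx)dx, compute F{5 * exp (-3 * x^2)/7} 5 * sqrt (3) * sqrt (pi) * exp (-k^2/12)/21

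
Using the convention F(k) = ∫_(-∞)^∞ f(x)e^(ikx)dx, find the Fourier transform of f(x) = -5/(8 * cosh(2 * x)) -5 * pi/(16 * cosh(pi * k/4))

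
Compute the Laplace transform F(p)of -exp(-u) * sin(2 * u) -2/((p+1)^2+4)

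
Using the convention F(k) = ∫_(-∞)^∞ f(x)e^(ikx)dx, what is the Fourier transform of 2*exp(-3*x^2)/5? 2*sqrt(3)*sqrt(pi)*exp(-k^2/12)/15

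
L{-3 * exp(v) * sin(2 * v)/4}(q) -3/(2 * (q - 1)^2 + 8)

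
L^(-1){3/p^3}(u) 3 * u^2/2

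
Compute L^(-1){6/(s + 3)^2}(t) 6 * t * exp(-3 * t)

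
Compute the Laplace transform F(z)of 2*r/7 2/(7*z^2)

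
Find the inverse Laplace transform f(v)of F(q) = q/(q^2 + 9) cos(3 * v)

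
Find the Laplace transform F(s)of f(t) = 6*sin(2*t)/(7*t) 6*atan(2/s)/7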